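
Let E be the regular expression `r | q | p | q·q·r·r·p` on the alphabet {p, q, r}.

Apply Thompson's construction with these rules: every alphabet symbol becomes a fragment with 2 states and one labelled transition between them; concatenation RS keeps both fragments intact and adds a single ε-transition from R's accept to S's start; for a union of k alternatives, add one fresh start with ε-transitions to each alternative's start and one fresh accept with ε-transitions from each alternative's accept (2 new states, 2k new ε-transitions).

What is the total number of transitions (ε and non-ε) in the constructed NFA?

20

Per subexpression:
Each of the 8 symbol leaves contributes 1 transition (1 symbol, 0 ε).
  q·q·r·r·p → 9 transitions (5 symbol, 4 ε)
  r | q | p | q·q·r·r·p → 20 transitions (8 symbol, 12 ε)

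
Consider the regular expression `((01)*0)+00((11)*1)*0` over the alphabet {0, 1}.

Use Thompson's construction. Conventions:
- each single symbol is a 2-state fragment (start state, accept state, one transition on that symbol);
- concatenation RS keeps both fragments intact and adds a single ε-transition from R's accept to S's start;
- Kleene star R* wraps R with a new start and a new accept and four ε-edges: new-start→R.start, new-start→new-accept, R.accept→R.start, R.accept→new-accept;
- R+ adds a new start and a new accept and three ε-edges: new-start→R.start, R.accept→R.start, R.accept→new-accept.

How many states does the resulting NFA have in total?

Building bottom-up:
Each of the 9 symbol leaves contributes a 2-state fragment.
  01 → 4 states
  (01)* → 6 states
  (01)*0 → 8 states
  ((01)*0)+ → 10 states
  11 → 4 states
  (11)* → 6 states
  (11)*1 → 8 states
  ((11)*1)* → 10 states
  ((01)*0)+00((11)*1)*0 → 26 states

26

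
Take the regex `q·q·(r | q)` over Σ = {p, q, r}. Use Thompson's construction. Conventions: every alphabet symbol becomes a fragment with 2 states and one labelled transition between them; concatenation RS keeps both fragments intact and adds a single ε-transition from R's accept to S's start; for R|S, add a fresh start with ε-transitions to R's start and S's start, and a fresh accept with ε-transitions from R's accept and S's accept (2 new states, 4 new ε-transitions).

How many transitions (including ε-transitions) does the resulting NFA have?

10

Bottom-up over the parse tree:
Each of the 4 symbol leaves contributes 1 transition (1 symbol, 0 ε).
  r | q → 6 transitions (2 symbol, 4 ε)
  q·q·(r | q) → 10 transitions (4 symbol, 6 ε)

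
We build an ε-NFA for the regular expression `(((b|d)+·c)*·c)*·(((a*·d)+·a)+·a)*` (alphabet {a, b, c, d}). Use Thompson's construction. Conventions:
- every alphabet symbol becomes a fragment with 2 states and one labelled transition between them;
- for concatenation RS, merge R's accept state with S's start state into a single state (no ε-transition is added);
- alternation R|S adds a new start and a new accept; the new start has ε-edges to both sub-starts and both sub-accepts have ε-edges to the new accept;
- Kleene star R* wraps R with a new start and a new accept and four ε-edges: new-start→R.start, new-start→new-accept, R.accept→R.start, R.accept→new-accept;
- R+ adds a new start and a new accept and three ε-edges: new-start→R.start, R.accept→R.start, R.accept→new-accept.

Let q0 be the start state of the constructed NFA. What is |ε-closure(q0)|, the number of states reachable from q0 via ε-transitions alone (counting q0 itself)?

Compute the ε-closure size of each fragment's start state recursively; a symbol fragment's start has no outgoing ε-edge, so its closure is just itself (size 1).
  b|d — |closure| = 1 + 1 + 1 = 3 (the new accept is not ε-reachable since no branch accepts ε)
  (b|d)+ — new start ε-reaches only the body's start; the new accept needs a symbol first: |closure| = 1 + 3 = 4
  (b|d)+·c — |closure| equals the left operand's closure size = 4 (its accept is not ε-reachable, so the closure stops there)
  ((b|d)+·c)* — new start has ε-edges to the inner start and to the new accept, so |closure| = 2 + 4 = 6
  ((b|d)+·c)*·c — the left operand accepts ε, so the closure extends into the next operand (the shared merged state is already counted); |closure| = 6 + (1−1) = 6
  (((b|d)+·c)*·c)* — new start has ε-edges to the inner start and to the new accept, so |closure| = 2 + 6 = 8
  a* — the star's fresh start ε-reaches both the body's start and the fresh accept: |closure| = 2 + 1 = 3
  a*·d — the left operand accepts ε, so the closure extends into the next operand (the shared merged state is already counted); |closure| = 3 + (1−1) = 3
  (a*·d)+ — new start ε-reaches only the body's start; the new accept needs a symbol first: |closure| = 1 + 3 = 4
  (a*·d)+·a — |closure| equals the left operand's closure size = 4 (its accept is not ε-reachable, so the closure stops there)
  ((a*·d)+·a)+ — |closure| = 1 + 4 = 5 (the body doesn't accept ε, so the new accept is not reached)
  ((a*·d)+·a)+·a — same as the first factor's closure: |closure| = 5
  (((a*·d)+·a)+·a)* — |closure| = 1 (new start) + 5 (body) + 1 (new accept) = 7
  (((b|d)+·c)*·c)*·(((a*·d)+·a)+·a)* — |closure| = 8 + (7−1) = 14 (closure spills across the concat boundary because the left factor accepts ε)

14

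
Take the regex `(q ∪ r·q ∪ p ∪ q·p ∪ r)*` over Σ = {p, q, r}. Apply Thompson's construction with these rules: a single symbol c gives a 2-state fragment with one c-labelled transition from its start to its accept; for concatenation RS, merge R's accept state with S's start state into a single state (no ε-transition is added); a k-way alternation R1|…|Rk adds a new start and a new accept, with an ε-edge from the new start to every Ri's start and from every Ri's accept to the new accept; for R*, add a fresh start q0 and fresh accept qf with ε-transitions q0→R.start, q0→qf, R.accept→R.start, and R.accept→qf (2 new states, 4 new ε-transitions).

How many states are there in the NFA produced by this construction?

Bottom-up over the parse tree:
Each of the 7 symbol leaves contributes a 2-state fragment.
  r·q — 3 states
  q·p — 3 states
  q ∪ r·q ∪ p ∪ q·p ∪ r — 14 states
  (q ∪ r·q ∪ p ∪ q·p ∪ r)* — 16 states

16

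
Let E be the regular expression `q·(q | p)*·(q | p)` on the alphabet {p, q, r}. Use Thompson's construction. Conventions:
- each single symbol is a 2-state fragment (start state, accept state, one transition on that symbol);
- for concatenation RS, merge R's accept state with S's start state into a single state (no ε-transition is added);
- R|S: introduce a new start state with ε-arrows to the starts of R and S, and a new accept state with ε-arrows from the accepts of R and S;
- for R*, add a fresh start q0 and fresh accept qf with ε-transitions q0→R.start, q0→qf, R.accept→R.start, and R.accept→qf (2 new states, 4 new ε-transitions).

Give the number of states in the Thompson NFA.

14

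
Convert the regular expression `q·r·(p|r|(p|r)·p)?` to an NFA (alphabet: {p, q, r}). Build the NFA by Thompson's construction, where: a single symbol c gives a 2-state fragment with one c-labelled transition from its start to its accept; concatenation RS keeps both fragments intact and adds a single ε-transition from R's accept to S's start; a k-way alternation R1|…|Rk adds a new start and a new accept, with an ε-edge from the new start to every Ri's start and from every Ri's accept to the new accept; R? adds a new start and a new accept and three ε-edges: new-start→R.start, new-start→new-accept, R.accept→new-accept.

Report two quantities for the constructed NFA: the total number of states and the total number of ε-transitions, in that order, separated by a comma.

20, 16

Per subexpression:
Each of the 7 symbol leaves contributes 2 states and 0 ε-transitions.
  p|r : 6 states, 4 ε-transitions
  (p|r)·p : 8 states, 5 ε-transitions
  p|r|(p|r)·p : 14 states, 11 ε-transitions
  (p|r|(p|r)·p)? : 16 states, 14 ε-transitions
  q·r·(p|r|(p|r)·p)? : 20 states, 16 ε-transitions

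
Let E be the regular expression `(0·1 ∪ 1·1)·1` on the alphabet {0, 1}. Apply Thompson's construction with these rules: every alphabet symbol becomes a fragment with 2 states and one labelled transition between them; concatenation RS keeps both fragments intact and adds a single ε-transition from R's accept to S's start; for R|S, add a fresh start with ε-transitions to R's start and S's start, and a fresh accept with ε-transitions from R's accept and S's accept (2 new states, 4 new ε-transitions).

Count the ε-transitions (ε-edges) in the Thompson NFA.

7

By structural recursion:
Each of the 5 symbol leaves contributes 0 ε-transitions.
  0·1 → 1 ε-transition
  1·1 → 1 ε-transition
  0·1 ∪ 1·1 → 6 ε-transitions
  (0·1 ∪ 1·1)·1 → 7 ε-transitions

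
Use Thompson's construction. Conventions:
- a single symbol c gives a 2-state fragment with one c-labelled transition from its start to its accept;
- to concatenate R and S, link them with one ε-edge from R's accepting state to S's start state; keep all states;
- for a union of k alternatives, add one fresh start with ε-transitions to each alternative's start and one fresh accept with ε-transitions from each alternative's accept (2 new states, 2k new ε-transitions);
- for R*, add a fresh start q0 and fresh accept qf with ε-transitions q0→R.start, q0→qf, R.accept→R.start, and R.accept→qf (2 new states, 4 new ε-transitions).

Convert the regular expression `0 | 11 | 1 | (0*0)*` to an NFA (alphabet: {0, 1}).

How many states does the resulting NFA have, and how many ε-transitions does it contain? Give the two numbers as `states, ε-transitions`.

18, 18

Recursing over subexpressions:
Each of the 6 symbol leaves contributes 2 states and 0 ε-transitions.
  11 → 4 states, 1 ε-transition
  0* → 4 states, 4 ε-transitions
  0*0 → 6 states, 5 ε-transitions
  (0*0)* → 8 states, 9 ε-transitions
  0 | 11 | 1 | (0*0)* → 18 states, 18 ε-transitions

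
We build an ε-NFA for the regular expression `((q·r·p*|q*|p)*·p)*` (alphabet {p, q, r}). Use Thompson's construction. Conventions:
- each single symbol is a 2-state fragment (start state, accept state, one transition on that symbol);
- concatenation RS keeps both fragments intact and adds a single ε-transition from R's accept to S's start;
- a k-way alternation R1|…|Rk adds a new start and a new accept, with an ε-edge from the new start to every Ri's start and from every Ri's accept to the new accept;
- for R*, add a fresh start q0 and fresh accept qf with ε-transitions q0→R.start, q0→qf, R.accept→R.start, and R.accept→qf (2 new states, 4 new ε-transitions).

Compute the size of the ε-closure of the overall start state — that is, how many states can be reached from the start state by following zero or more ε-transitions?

12

Let C(F) = |ε-closure(F.start)| within fragment F, and note whether F accepts ε. Symbol fragments have C = 1 and do not accept ε. Then:
  p* : the star's fresh start ε-reaches both the body's start and the fresh accept: |closure| = 2 + 1 = 3
  q·r·p* : same as the first factor's closure: |closure| = 1
  q* : the star's fresh start ε-reaches both the body's start and the fresh accept: |closure| = 2 + 1 = 3
  q·r·p*|q*|p : new start ε-reaches every alternative's start; at least one alternative accepts ε, so the union's new accept is reached too: |closure| = 1 + 1 + 3 + 1 + 1 = 7
  (q·r·p*|q*|p)* : the star's fresh start ε-reaches both the body's start and the fresh accept: |closure| = 2 + 7 = 9
  (q·r·p*|q*|p)*·p : the left operand accepts ε, so the closure extends into the next operand (via the concat ε-link); |closure| = 9 + 1 = 10
  ((q·r·p*|q*|p)*·p)* : the star's fresh start ε-reaches both the body's start and the fresh accept: |closure| = 2 + 10 = 12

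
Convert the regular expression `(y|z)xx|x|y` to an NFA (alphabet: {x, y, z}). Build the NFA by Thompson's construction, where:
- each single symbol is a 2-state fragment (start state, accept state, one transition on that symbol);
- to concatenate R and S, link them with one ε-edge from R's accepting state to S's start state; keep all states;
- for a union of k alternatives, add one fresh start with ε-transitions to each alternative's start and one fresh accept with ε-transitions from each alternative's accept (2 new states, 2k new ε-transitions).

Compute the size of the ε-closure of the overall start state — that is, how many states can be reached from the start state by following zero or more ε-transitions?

Work bottom-up. For each fragment F, track |ε-closure(F.start)| and whether F's accept lies in that closure (i.e. whether F accepts ε). A single-symbol fragment has closure size 1 and does not accept ε.
  y|z : C = 1 + 1 + 1 = 3 (the new accept is not ε-reachable since no branch accepts ε)
  (y|z)xx : C equals the left operand's closure size = 3 (its accept is not ε-reachable, so the closure stops there)
  (y|z)xx|x|y : new start ε-reaches every alternative's start; none of them accept ε, so the new accept is not reached: C = 1 + 3 + 1 + 1 = 6

6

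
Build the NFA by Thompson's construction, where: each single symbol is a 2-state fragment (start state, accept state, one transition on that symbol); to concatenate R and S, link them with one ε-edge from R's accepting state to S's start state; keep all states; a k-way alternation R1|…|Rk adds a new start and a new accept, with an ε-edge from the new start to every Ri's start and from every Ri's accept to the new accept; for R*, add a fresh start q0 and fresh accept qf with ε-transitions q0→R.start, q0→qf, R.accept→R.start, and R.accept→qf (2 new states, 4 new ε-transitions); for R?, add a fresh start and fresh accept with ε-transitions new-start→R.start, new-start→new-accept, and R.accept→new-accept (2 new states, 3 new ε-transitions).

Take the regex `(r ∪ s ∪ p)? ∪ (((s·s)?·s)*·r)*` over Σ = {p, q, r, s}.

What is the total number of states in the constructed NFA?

Recursing over subexpressions:
Each of the 7 symbol leaves contributes a 2-state fragment.
  r ∪ s ∪ p : 8 states
  (r ∪ s ∪ p)? : 10 states
  s·s : 4 states
  (s·s)? : 6 states
  (s·s)?·s : 8 states
  ((s·s)?·s)* : 10 states
  ((s·s)?·s)*·r : 12 states
  (((s·s)?·s)*·r)* : 14 states
  (r ∪ s ∪ p)? ∪ (((s·s)?·s)*·r)* : 26 states

26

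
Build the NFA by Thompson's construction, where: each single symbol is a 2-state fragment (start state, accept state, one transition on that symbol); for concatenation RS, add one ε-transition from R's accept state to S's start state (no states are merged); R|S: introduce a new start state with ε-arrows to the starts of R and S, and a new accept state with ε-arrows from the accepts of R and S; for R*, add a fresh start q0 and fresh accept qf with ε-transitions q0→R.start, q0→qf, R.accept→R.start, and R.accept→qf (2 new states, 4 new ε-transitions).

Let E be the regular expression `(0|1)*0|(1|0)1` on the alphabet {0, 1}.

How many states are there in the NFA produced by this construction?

By structural recursion:
Each of the 6 symbol leaves contributes a 2-state fragment.
  0|1 → 6 states
  (0|1)* → 8 states
  (0|1)*0 → 10 states
  1|0 → 6 states
  (1|0)1 → 8 states
  (0|1)*0|(1|0)1 → 20 states

20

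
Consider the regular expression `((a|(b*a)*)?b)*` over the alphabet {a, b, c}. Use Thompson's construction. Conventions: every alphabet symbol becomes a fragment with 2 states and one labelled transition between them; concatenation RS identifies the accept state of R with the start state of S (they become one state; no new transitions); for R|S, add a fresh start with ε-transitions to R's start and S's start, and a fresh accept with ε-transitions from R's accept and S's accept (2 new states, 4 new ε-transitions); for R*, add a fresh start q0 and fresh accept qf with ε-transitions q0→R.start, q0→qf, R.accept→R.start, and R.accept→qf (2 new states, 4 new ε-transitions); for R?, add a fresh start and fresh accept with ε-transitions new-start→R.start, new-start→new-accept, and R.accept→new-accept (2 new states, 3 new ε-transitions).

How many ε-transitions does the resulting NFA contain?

Bottom-up over the parse tree:
Each of the 4 symbol leaves contributes 0 ε-transitions.
  b* = 4 ε-transitions
  b*a = 4 ε-transitions
  (b*a)* = 8 ε-transitions
  a|(b*a)* = 12 ε-transitions
  (a|(b*a)*)? = 15 ε-transitions
  (a|(b*a)*)?b = 15 ε-transitions
  ((a|(b*a)*)?b)* = 19 ε-transitions

19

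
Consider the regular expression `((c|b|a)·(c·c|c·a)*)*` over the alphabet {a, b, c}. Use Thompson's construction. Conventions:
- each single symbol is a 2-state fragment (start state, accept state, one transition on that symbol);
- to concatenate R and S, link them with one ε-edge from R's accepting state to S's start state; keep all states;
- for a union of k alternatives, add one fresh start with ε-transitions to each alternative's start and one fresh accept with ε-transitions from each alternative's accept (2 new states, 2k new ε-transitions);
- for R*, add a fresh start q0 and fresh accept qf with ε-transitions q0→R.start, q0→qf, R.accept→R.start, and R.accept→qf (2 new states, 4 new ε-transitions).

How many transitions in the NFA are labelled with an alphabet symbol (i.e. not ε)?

7

Recursing over subexpressions:
Each of the 7 symbol leaves contributes exactly 1 symbol transition.
  c|b|a — 3 symbol transitions
  c·c — 2 symbol transitions
  c·a — 2 symbol transitions
  c·c|c·a — 4 symbol transitions
  (c·c|c·a)* — 4 symbol transitions
  (c|b|a)·(c·c|c·a)* — 7 symbol transitions
  ((c|b|a)·(c·c|c·a)*)* — 7 symbol transitions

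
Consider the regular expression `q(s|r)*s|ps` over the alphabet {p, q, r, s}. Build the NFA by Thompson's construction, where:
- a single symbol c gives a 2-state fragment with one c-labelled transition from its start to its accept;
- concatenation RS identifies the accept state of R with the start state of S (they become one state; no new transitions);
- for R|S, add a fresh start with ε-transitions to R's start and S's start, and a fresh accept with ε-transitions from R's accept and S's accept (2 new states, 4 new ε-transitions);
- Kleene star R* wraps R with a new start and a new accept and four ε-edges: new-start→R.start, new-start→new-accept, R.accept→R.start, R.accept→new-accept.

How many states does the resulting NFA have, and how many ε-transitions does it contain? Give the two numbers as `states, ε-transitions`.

15, 12

Per subexpression:
Each of the 6 symbol leaves contributes 2 states and 0 ε-transitions.
  s|r → 6 states, 4 ε-transitions
  (s|r)* → 8 states, 8 ε-transitions
  q(s|r)*s → 10 states, 8 ε-transitions
  ps → 3 states, 0 ε-transitions
  q(s|r)*s|ps → 15 states, 12 ε-transitions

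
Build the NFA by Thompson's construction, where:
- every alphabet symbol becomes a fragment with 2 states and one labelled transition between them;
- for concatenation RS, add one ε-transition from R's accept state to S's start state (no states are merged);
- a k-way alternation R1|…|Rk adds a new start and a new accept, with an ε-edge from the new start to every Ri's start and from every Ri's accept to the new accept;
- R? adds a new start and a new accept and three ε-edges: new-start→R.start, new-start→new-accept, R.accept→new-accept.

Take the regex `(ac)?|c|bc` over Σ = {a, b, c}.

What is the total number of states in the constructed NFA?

14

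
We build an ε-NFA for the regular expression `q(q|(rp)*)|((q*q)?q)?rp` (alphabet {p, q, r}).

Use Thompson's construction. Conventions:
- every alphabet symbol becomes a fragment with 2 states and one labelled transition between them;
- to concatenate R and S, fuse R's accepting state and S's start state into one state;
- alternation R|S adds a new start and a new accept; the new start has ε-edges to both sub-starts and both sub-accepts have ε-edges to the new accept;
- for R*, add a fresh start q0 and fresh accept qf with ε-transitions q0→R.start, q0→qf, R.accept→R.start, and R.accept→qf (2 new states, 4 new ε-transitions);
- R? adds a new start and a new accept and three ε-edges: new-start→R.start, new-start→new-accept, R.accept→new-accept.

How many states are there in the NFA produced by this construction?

24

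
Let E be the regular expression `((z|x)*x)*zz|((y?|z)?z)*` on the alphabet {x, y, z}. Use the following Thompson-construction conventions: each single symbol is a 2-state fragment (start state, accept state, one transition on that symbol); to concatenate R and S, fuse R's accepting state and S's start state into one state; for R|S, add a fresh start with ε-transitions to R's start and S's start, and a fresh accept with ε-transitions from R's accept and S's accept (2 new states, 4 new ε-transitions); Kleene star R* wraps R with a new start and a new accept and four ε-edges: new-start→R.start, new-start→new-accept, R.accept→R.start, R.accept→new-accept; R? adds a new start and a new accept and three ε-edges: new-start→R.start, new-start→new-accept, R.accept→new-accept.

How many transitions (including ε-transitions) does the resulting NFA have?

Building bottom-up:
Each of the 8 symbol leaves contributes 1 transition (1 symbol, 0 ε).
  z|x = 6 transitions (2 symbol, 4 ε)
  (z|x)* = 10 transitions (2 symbol, 8 ε)
  (z|x)*x = 11 transitions (3 symbol, 8 ε)
  ((z|x)*x)* = 15 transitions (3 symbol, 12 ε)
  ((z|x)*x)*zz = 17 transitions (5 symbol, 12 ε)
  y? = 4 transitions (1 symbol, 3 ε)
  y?|z = 9 transitions (2 symbol, 7 ε)
  (y?|z)? = 12 transitions (2 symbol, 10 ε)
  (y?|z)?z = 13 transitions (3 symbol, 10 ε)
  ((y?|z)?z)* = 17 transitions (3 symbol, 14 ε)
  ((z|x)*x)*zz|((y?|z)?z)* = 38 transitions (8 symbol, 30 ε)

38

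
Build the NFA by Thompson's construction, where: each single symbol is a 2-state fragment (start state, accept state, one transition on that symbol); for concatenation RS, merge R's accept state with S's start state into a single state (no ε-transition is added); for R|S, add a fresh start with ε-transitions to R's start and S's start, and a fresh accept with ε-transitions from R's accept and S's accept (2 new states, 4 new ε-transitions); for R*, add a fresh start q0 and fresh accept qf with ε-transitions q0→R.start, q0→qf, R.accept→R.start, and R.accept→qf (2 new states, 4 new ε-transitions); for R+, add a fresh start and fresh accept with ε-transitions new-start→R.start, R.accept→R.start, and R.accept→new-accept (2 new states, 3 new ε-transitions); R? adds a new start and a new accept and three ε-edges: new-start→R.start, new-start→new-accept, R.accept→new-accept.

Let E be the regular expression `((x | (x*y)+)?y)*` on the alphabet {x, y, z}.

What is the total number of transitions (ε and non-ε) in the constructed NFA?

Recursing over subexpressions:
Each of the 4 symbol leaves contributes 1 transition (1 symbol, 0 ε).
  x* → 5 transitions (1 symbol, 4 ε)
  x*y → 6 transitions (2 symbol, 4 ε)
  (x*y)+ → 9 transitions (2 symbol, 7 ε)
  x | (x*y)+ → 14 transitions (3 symbol, 11 ε)
  (x | (x*y)+)? → 17 transitions (3 symbol, 14 ε)
  (x | (x*y)+)?y → 18 transitions (4 symbol, 14 ε)
  ((x | (x*y)+)?y)* → 22 transitions (4 symbol, 18 ε)

22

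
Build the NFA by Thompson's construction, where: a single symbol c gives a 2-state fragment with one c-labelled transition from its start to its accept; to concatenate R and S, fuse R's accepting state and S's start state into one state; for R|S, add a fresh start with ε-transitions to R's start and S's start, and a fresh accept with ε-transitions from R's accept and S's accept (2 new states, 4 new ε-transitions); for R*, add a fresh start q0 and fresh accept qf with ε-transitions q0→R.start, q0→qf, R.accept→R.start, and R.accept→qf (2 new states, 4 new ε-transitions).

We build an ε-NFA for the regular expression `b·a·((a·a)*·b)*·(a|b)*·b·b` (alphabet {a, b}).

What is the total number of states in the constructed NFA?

Building bottom-up:
Each of the 9 symbol leaves contributes a 2-state fragment.
  a·a → 3 states
  (a·a)* → 5 states
  (a·a)*·b → 6 states
  ((a·a)*·b)* → 8 states
  a|b → 6 states
  (a|b)* → 8 states
  b·a·((a·a)*·b)*·(a|b)*·b·b → 19 states

19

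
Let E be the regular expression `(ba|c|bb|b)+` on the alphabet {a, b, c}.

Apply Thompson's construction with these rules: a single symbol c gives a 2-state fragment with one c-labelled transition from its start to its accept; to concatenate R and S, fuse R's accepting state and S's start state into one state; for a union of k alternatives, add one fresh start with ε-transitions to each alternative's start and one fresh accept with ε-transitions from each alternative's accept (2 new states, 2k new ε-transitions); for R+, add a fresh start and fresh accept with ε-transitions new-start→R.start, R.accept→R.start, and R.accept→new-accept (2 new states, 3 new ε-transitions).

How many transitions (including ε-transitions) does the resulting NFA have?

17

By structural recursion:
Each of the 6 symbol leaves contributes 1 transition (1 symbol, 0 ε).
  ba = 2 transitions (2 symbol, 0 ε)
  bb = 2 transitions (2 symbol, 0 ε)
  ba|c|bb|b = 14 transitions (6 symbol, 8 ε)
  (ba|c|bb|b)+ = 17 transitions (6 symbol, 11 ε)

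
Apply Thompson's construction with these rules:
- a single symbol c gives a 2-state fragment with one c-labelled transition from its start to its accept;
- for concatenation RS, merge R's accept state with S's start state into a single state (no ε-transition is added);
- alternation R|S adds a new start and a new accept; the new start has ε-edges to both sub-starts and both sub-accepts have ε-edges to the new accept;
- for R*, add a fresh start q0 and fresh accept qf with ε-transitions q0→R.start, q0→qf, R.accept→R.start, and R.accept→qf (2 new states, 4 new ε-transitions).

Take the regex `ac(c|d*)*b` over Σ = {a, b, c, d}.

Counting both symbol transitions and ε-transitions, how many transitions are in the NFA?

17

Recursing over subexpressions:
Each of the 5 symbol leaves contributes 1 transition (1 symbol, 0 ε).
  d* → 5 transitions (1 symbol, 4 ε)
  c|d* → 10 transitions (2 symbol, 8 ε)
  (c|d*)* → 14 transitions (2 symbol, 12 ε)
  ac(c|d*)*b → 17 transitions (5 symbol, 12 ε)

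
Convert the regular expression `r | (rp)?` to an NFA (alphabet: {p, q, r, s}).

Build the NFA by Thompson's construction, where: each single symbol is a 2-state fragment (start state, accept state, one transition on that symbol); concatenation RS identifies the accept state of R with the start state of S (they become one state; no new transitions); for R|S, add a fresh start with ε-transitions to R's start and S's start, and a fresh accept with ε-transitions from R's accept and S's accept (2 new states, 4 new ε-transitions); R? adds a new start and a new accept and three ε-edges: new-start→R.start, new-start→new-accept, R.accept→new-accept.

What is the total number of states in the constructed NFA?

Recursing over subexpressions:
Each of the 3 symbol leaves contributes a 2-state fragment.
  rp → 3 states
  (rp)? → 5 states
  r | (rp)? → 9 states

9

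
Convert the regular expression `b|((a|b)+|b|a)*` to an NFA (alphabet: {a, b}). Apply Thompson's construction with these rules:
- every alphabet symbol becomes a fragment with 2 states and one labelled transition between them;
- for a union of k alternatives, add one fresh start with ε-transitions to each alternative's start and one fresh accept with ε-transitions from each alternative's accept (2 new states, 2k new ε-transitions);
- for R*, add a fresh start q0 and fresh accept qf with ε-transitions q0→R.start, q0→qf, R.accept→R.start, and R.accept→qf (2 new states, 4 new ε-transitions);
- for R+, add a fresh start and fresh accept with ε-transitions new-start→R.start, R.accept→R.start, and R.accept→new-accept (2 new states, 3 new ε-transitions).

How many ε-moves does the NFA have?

Per subexpression:
Each of the 5 symbol leaves contributes 0 ε-transitions.
  a|b : 4 ε-transitions
  (a|b)+ : 7 ε-transitions
  (a|b)+|b|a : 13 ε-transitions
  ((a|b)+|b|a)* : 17 ε-transitions
  b|((a|b)+|b|a)* : 21 ε-transitions

21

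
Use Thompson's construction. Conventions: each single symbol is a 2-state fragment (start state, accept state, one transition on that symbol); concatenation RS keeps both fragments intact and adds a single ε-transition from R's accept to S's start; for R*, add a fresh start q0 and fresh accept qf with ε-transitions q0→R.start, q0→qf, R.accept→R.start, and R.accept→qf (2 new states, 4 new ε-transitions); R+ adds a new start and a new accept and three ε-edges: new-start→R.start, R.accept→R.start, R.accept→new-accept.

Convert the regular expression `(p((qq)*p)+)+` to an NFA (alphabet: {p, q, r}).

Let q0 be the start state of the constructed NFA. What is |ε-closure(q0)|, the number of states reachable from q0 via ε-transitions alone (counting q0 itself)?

2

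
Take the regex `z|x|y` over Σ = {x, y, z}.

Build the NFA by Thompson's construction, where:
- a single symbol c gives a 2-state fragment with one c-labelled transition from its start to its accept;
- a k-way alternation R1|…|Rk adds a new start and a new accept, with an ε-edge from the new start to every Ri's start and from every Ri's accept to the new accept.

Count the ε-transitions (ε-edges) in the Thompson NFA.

6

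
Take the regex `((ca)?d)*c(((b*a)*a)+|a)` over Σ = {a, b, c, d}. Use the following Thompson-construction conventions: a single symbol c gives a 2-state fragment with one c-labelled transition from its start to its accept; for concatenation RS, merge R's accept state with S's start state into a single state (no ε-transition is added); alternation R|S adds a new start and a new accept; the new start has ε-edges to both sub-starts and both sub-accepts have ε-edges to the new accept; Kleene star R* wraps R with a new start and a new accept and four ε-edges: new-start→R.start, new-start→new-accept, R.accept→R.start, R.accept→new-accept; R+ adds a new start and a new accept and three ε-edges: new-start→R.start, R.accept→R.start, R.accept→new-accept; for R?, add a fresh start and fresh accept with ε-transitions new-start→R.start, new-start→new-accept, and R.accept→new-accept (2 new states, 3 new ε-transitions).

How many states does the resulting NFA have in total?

22

Per subexpression:
Each of the 8 symbol leaves contributes a 2-state fragment.
  ca : 3 states
  (ca)? : 5 states
  (ca)?d : 6 states
  ((ca)?d)* : 8 states
  b* : 4 states
  b*a : 5 states
  (b*a)* : 7 states
  (b*a)*a : 8 states
  ((b*a)*a)+ : 10 states
  ((b*a)*a)+|a : 14 states
  ((ca)?d)*c(((b*a)*a)+|a) : 22 states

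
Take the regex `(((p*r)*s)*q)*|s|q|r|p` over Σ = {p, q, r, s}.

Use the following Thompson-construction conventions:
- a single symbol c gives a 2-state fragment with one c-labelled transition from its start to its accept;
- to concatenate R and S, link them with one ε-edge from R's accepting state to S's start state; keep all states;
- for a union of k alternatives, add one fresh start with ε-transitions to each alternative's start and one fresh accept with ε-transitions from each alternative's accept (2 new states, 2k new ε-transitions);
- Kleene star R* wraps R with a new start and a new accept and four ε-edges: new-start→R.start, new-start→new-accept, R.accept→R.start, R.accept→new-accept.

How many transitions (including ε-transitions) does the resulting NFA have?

Per subexpression:
Each of the 8 symbol leaves contributes 1 transition (1 symbol, 0 ε).
  p* : 5 transitions (1 symbol, 4 ε)
  p*r : 7 transitions (2 symbol, 5 ε)
  (p*r)* : 11 transitions (2 symbol, 9 ε)
  (p*r)*s : 13 transitions (3 symbol, 10 ε)
  ((p*r)*s)* : 17 transitions (3 symbol, 14 ε)
  ((p*r)*s)*q : 19 transitions (4 symbol, 15 ε)
  (((p*r)*s)*q)* : 23 transitions (4 symbol, 19 ε)
  (((p*r)*s)*q)*|s|q|r|p : 37 transitions (8 symbol, 29 ε)

37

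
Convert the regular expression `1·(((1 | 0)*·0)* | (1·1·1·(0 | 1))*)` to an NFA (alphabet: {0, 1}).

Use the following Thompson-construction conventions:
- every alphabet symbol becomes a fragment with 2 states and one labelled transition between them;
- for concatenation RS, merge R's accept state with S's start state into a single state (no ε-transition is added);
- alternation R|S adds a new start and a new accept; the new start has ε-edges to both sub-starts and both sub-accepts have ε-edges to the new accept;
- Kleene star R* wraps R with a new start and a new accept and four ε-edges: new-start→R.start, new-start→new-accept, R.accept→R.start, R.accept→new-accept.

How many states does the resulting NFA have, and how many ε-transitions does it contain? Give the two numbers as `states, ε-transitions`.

Building bottom-up:
Each of the 9 symbol leaves contributes 2 states and 0 ε-transitions.
  1 | 0 = 6 states, 4 ε-transitions
  (1 | 0)* = 8 states, 8 ε-transitions
  (1 | 0)*·0 = 9 states, 8 ε-transitions
  ((1 | 0)*·0)* = 11 states, 12 ε-transitions
  0 | 1 = 6 states, 4 ε-transitions
  1·1·1·(0 | 1) = 9 states, 4 ε-transitions
  (1·1·1·(0 | 1))* = 11 states, 8 ε-transitions
  ((1 | 0)*·0)* | (1·1·1·(0 | 1))* = 24 states, 24 ε-transitions
  1·(((1 | 0)*·0)* | (1·1·1·(0 | 1))*) = 25 states, 24 ε-transitions

25, 24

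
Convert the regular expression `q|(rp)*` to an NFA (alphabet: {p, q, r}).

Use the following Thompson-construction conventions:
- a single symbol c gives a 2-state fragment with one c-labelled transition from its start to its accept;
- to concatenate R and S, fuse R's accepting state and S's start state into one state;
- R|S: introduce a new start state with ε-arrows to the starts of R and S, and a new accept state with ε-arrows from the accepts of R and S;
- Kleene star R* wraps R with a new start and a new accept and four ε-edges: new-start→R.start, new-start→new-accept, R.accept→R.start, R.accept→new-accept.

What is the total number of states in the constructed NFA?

9

By structural recursion:
Each of the 3 symbol leaves contributes a 2-state fragment.
  rp : 3 states
  (rp)* : 5 states
  q|(rp)* : 9 states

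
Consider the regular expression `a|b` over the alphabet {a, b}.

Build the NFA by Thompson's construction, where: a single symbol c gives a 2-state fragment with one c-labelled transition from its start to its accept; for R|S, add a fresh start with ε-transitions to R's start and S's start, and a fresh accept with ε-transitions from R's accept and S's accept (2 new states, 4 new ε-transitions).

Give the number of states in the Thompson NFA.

6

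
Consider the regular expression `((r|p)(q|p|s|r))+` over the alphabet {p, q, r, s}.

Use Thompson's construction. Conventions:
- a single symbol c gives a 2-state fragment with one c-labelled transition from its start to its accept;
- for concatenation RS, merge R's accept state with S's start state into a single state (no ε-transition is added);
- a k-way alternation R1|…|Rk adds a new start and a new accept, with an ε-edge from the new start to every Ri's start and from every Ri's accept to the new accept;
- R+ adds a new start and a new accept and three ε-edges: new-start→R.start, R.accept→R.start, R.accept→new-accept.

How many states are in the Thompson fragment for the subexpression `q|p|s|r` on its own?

10

Fragment for `q|p|s|r`:
Each of the 4 symbol leaves contributes a 2-state fragment.
  q|p|s|r = 10 states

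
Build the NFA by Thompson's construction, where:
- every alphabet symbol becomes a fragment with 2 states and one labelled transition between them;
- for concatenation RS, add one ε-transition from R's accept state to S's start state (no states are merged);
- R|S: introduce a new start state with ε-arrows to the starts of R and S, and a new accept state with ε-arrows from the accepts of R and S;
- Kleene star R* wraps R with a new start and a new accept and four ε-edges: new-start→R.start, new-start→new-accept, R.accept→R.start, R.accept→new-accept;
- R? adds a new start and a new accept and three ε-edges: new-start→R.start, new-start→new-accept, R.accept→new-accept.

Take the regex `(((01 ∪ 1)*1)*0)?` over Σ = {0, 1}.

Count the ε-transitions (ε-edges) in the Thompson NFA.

18

Building bottom-up:
Each of the 5 symbol leaves contributes 0 ε-transitions.
  01 = 1 ε-transition
  01 ∪ 1 = 5 ε-transitions
  (01 ∪ 1)* = 9 ε-transitions
  (01 ∪ 1)*1 = 10 ε-transitions
  ((01 ∪ 1)*1)* = 14 ε-transitions
  ((01 ∪ 1)*1)*0 = 15 ε-transitions
  (((01 ∪ 1)*1)*0)? = 18 ε-transitions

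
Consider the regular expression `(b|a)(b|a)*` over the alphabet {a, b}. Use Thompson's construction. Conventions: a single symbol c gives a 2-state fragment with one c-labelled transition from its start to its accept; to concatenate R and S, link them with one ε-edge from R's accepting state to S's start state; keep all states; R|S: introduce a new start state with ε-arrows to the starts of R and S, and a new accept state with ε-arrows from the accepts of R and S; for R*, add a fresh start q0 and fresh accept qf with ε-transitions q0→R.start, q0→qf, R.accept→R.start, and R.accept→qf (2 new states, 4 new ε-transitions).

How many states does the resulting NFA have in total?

Recursing over subexpressions:
Each of the 4 symbol leaves contributes a 2-state fragment.
  b|a = 6 states
  b|a = 6 states
  (b|a)* = 8 states
  (b|a)(b|a)* = 14 states

14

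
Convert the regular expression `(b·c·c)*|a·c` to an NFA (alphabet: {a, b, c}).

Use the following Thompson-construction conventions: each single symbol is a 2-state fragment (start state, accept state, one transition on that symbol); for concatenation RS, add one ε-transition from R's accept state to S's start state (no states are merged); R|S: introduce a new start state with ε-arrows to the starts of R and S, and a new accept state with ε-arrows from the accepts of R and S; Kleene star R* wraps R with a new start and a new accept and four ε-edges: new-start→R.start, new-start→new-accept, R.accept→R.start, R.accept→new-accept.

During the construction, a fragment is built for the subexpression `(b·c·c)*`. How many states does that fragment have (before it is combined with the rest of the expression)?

8

Fragment for `(b·c·c)*`:
Each of the 3 symbol leaves contributes a 2-state fragment.
  b·c·c — 6 states
  (b·c·c)* — 8 states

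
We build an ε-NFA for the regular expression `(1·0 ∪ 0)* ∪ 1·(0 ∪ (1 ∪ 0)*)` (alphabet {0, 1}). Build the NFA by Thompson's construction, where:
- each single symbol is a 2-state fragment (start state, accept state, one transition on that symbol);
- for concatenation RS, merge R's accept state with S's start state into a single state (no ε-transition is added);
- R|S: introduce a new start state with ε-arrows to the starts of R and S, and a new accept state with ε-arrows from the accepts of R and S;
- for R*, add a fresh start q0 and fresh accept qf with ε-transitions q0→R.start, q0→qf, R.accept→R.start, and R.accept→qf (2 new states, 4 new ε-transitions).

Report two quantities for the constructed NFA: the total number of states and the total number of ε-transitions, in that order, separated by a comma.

Bottom-up over the parse tree:
Each of the 7 symbol leaves contributes 2 states and 0 ε-transitions.
  1·0 — 3 states, 0 ε-transitions
  1·0 ∪ 0 — 7 states, 4 ε-transitions
  (1·0 ∪ 0)* — 9 states, 8 ε-transitions
  1 ∪ 0 — 6 states, 4 ε-transitions
  (1 ∪ 0)* — 8 states, 8 ε-transitions
  0 ∪ (1 ∪ 0)* — 12 states, 12 ε-transitions
  1·(0 ∪ (1 ∪ 0)*) — 13 states, 12 ε-transitions
  (1·0 ∪ 0)* ∪ 1·(0 ∪ (1 ∪ 0)*) — 24 states, 24 ε-transitions

24, 24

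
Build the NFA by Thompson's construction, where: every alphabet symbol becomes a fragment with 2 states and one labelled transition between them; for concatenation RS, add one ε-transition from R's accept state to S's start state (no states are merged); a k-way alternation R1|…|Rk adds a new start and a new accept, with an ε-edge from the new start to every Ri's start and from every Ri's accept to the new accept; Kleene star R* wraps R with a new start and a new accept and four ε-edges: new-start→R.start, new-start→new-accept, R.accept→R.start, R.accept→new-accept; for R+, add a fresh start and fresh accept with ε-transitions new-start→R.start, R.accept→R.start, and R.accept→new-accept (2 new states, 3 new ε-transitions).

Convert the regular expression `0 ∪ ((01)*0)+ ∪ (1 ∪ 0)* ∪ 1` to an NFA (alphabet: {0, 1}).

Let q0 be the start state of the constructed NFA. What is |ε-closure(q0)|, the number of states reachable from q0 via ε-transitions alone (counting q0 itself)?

Work bottom-up. For each fragment F, track |ε-closure(F.start)| and whether F's accept lies in that closure (i.e. whether F accepts ε). A single-symbol fragment has closure size 1 and does not accept ε.
  01 : |ε-closure| equals the left operand's closure size = 1 (its accept is not ε-reachable, so the closure stops there)
  (01)* : the star's fresh start ε-reaches both the body's start and the fresh accept: |ε-closure| = 2 + 1 = 3
  (01)*0 : |ε-closure| = 3 + 1 = 4 (closure spills across the concat boundary because the left factor accepts ε)
  ((01)*0)+ : new start ε-reaches only the body's start; the new accept needs a symbol first: |ε-closure| = 1 + 4 = 5
  1 ∪ 0 : new start ε-reaches every alternative's start; none of them accept ε, so the new accept is not reached: |ε-closure| = 1 + 1 + 1 = 3
  (1 ∪ 0)* : |ε-closure| = 1 (new start) + 3 (body) + 1 (new accept) = 5
  0 ∪ ((01)*0)+ ∪ (1 ∪ 0)* ∪ 1 : |ε-closure| = 1 (new start) + (1 + 5 + 5 + 1) + 1 (new accept, since some branch ε-reaches its own accept) = 14

14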